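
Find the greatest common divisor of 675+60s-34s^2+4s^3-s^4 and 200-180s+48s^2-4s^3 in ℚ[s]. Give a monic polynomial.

-5+s

By polynomial division,
  -s^4+4s^3-34s^2+60s+675 = ((1/4)s+2)(-4s^3+48s^2-180s+200) + (-85s^2+370s+275)
  -4s^3+48s^2-180s+200 = ((4/85)s-104/289)(-85s^2+370s+275) + (-(17280/289)s+86400/289)
  -85s^2+370s+275 = ((4913/3456)s+3179/3456)(-(17280/289)s+86400/289) + (0)
Last nonzero remainder: -(17280/289)s+86400/289. Dividing through by -17280/289 gives the monic gcd s-5.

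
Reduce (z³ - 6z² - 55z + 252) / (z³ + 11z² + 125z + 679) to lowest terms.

(z² - 13z + 36)/(z² + 4z + 97)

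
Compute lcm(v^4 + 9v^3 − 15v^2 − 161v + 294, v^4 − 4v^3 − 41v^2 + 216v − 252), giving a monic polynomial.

Euclidean algorithm in ℚ[v]:
  v^4 + 9v^3 − 15v^2 − 161v + 294 = (v^4 − 4v^3 − 41v^2 + 216v − 252) + (13v^3 + 26v^2 − 377v + 546)
  v^4 − 4v^3 − 41v^2 + 216v − 252 = ((1/13)v − 6/13)(13v^3 + 26v^2 − 377v + 546) + (0)
Last nonzero remainder: 13v^3 + 26v^2 − 377v + 546. Dividing through by 13 gives the monic gcd v^3 + 2v^2 − 29v + 42.
Then lcm(f, g) = f·g / gcd(f, g); expanding and making the result monic gives the answer.

v^5 + 3v^4 − 69v^3 − 71v^2 + 1260v − 1764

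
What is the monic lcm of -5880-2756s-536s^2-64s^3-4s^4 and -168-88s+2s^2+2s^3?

-20580-16996s-3851s^2-205s^3+40s^4+11s^5+s^6

Apply the Euclidean algorithm:
  -4s^4-64s^3-536s^2-2756s-5880 = (-2s-30)(2s^3+2s^2-88s-168) + (-652s^2-5732s-10920)
  2s^3+2s^2-88s-168 = (-(1/326)s+635/26569)(-652s^2-5732s-10920) + ((411768/26569)s+2470608/26569)
  -652s^2-5732s-10920 = (-(4330747/102942)s-1726985/14706)((411768/26569)s+2470608/26569) + (0)
Last nonzero remainder: (411768/26569)s+2470608/26569. Dividing through by 411768/26569 gives the monic gcd s+6.
Then lcm(f, g) = f·g / gcd(f, g); expanding and making the result monic gives the answer.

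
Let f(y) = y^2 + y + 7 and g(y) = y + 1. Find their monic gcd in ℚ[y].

Euclidean algorithm in ℚ[y]:
  y^2 + y + 7 = (y)(y + 1) + (7)
  y + 1 = ((1/7)y + 1/7)(7) + (0)
The last nonzero remainder is the constant 7, so the polynomials are coprime and gcd = 1.

1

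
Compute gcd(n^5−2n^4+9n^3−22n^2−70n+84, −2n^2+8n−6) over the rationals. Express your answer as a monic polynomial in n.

n^2−4n+3

Apply the Euclidean algorithm:
  n^5−2n^4+9n^3−22n^2−70n+84 = (−(1/2)n^3−n^2−7n−14)(−2n^2+8n−6) + (0)
Last nonzero remainder: −2n^2+8n−6. Dividing through by −2 gives the monic gcd n^2−4n+3.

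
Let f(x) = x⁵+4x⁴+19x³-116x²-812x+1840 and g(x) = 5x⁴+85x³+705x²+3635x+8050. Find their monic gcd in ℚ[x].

x³+10x²+71x+230

By polynomial division,
  x⁵+4x⁴+19x³-116x²-812x+1840 = ((1/5)x-13/5)(5x⁴+85x³+705x²+3635x+8050) + (99x³+990x²+7029x+22770)
  5x⁴+85x³+705x²+3635x+8050 = ((5/99)x+35/99)(99x³+990x²+7029x+22770) + (0)
Last nonzero remainder: 99x³+990x²+7029x+22770. Dividing through by 99 gives the monic gcd x³+10x²+71x+230.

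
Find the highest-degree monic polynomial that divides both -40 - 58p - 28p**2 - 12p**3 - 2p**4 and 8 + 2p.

Apply the Euclidean algorithm:
  -2p**4 - 12p**3 - 28p**2 - 58p - 40 = (-p**3 - 2p**2 - 6p - 5)(2p + 8) + (0)
Last nonzero remainder: 2p + 8. Dividing through by 2 gives the monic gcd p + 4.

4 + p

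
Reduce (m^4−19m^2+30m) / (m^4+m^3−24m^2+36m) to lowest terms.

By polynomial division,
  m^4−19m^2+30m = (m^4+m^3−24m^2+36m) + (−m^3+5m^2−6m)
  m^4+m^3−24m^2+36m = (−m−6)(−m^3+5m^2−6m) + (0)
Last nonzero remainder: −m^3+5m^2−6m. Dividing through by −1 gives the monic gcd m^3−5m^2+6m.
Cancel m^3−5m^2+6m from numerator and denominator to get the reduced form.

(m+5)/(m+6)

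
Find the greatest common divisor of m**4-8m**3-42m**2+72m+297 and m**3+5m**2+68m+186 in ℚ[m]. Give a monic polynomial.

By polynomial division,
  m**4-8m**3-42m**2+72m+297 = (m-13)(m**3+5m**2+68m+186) + (-45m**2+770m+2715)
  m**3+5m**2+68m+186 = (-(1/45)m-199/405)(-45m**2+770m+2715) + ((41041/81)m+41041/27)
  -45m**2+770m+2715 = (-(3645/41041)m+73305/41041)((41041/81)m+41041/27) + (0)
Last nonzero remainder: (41041/81)m+41041/27. Dividing through by 41041/81 gives the monic gcd m+3.

m+3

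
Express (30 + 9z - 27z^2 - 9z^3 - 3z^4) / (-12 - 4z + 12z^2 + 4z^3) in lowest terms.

By polynomial division,
  -3z^4 - 9z^3 - 27z^2 + 9z + 30 = (-(3/4)z)(4z^3 + 12z^2 - 4z - 12) + (-30z^2 + 30)
  4z^3 + 12z^2 - 4z - 12 = (-(2/15)z - 2/5)(-30z^2 + 30) + (0)
Last nonzero remainder: -30z^2 + 30. Dividing through by -30 gives the monic gcd z^2 - 1.
Cancel z^2 - 1 from numerator and denominator to get the reduced form.

(-30 - 9z - 3z^2)/(12 + 4z)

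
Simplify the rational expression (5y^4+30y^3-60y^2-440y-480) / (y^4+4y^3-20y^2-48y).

(5y+10)/(y)

Repeated division with remainder:
  5y^4+30y^3-60y^2-440y-480 = (5)(y^4+4y^3-20y^2-48y) + (10y^3+40y^2-200y-480)
  y^4+4y^3-20y^2-48y = ((1/10)y)(10y^3+40y^2-200y-480) + (0)
Last nonzero remainder: 10y^3+40y^2-200y-480. Dividing through by 10 gives the monic gcd y^3+4y^2-20y-48.
Cancel y^3+4y^2-20y-48 from numerator and denominator to get the reduced form.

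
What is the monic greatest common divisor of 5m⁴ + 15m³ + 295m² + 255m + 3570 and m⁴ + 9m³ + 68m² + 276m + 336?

m² + 3m + 42

Repeated division with remainder:
  5m⁴ + 15m³ + 295m² + 255m + 3570 = (5)(m⁴ + 9m³ + 68m² + 276m + 336) + (-30m³ - 45m² - 1125m + 1890)
  m⁴ + 9m³ + 68m² + 276m + 336 = (-(1/30)m - 1/4)(-30m³ - 45m² - 1125m + 1890) + ((77/4)m² + (231/4)m + 1617/2)
  -30m³ - 45m² - 1125m + 1890 = (-(120/77)m + 180/77)((77/4)m² + (231/4)m + 1617/2) + (0)
Last nonzero remainder: (77/4)m² + (231/4)m + 1617/2. Dividing through by 77/4 gives the monic gcd m² + 3m + 42.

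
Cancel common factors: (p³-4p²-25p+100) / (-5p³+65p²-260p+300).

By polynomial division,
  p³-4p²-25p+100 = (-1/5)(-5p³+65p²-260p+300) + (9p²-77p+160)
  -5p³+65p²-260p+300 = (-(5/9)p+200/81)(9p²-77p+160) + ((1540/81)p-7700/81)
  9p²-77p+160 = ((729/1540)p-648/385)((1540/81)p-7700/81) + (0)
Last nonzero remainder: (1540/81)p-7700/81. Dividing through by 1540/81 gives the monic gcd p-5.
Cancel p-5 from numerator and denominator to get the reduced form.

(-p²-p+20)/(5p²-40p+60)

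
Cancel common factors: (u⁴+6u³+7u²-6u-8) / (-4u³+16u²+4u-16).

Apply the Euclidean algorithm:
  u⁴+6u³+7u²-6u-8 = (-(1/4)u-5/2)(-4u³+16u²+4u-16) + (48u²-48)
  -4u³+16u²+4u-16 = (-(1/12)u+1/3)(48u²-48) + (0)
Last nonzero remainder: 48u²-48. Dividing through by 48 gives the monic gcd u²-1.
Cancel u²-1 from numerator and denominator to get the reduced form.

(-u²-6u-8)/(4u-16)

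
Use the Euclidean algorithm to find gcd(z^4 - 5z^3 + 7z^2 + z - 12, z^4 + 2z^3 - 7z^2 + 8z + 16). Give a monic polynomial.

z^3 - 2z^2 + z + 4

Euclidean algorithm in ℚ[z]:
  z^4 - 5z^3 + 7z^2 + z - 12 = (z^4 + 2z^3 - 7z^2 + 8z + 16) + (-7z^3 + 14z^2 - 7z - 28)
  z^4 + 2z^3 - 7z^2 + 8z + 16 = (-(1/7)z - 4/7)(-7z^3 + 14z^2 - 7z - 28) + (0)
Last nonzero remainder: -7z^3 + 14z^2 - 7z - 28. Dividing through by -7 gives the monic gcd z^3 - 2z^2 + z + 4.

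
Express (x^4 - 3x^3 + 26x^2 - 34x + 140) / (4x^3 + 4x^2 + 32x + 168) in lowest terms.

(x^2 - x + 10)/(4x + 12)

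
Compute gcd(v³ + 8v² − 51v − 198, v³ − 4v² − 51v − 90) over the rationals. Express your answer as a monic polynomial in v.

By polynomial division,
  v³ + 8v² − 51v − 198 = (v³ − 4v² − 51v − 90) + (12v² − 108)
  v³ − 4v² − 51v − 90 = ((1/12)v − 1/3)(12v² − 108) + (−42v − 126)
  12v² − 108 = (−(2/7)v + 6/7)(−42v − 126) + (0)
Last nonzero remainder: −42v − 126. Dividing through by −42 gives the monic gcd v + 3.

v + 3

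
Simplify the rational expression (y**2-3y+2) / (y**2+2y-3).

Euclidean algorithm in ℚ[y]:
  y**2-3y+2 = (y**2+2y-3) + (-5y+5)
  y**2+2y-3 = (-(1/5)y-3/5)(-5y+5) + (0)
Last nonzero remainder: -5y+5. Dividing through by -5 gives the monic gcd y-1.
Cancel y-1 from numerator and denominator to get the reduced form.

(y-2)/(y+3)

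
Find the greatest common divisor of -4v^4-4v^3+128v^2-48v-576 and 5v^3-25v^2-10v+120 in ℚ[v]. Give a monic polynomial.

Repeated division with remainder:
  -4v^4-4v^3+128v^2-48v-576 = (-(4/5)v-24/5)(5v^3-25v^2-10v+120) + (0)
Last nonzero remainder: 5v^3-25v^2-10v+120. Dividing through by 5 gives the monic gcd v^3-5v^2-2v+24.

v^3-5v^2-2v+24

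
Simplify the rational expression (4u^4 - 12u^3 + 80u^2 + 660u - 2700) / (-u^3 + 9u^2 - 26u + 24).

(-4u^3 - 80u - 900)/(u^2 - 6u + 8)

Euclidean algorithm in ℚ[u]:
  4u^4 - 12u^3 + 80u^2 + 660u - 2700 = (-4u - 24)(-u^3 + 9u^2 - 26u + 24) + (192u^2 + 132u - 2124)
  -u^3 + 9u^2 - 26u + 24 = (-(1/192)u + 155/3072)(192u^2 + 132u - 2124) + (-(11193/256)u + 33579/256)
  192u^2 + 132u - 2124 = (-(16384/3731)u - 60416/3731)(-(11193/256)u + 33579/256) + (0)
Last nonzero remainder: -(11193/256)u + 33579/256. Dividing through by -11193/256 gives the monic gcd u - 3.
Cancel u - 3 from numerator and denominator to get the reduced form.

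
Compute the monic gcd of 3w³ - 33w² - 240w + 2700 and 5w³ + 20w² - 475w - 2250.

By polynomial division,
  3w³ - 33w² - 240w + 2700 = (3/5)(5w³ + 20w² - 475w - 2250) + (-45w² + 45w + 4050)
  5w³ + 20w² - 475w - 2250 = (-(1/9)w - 5/9)(-45w² + 45w + 4050) + (0)
Last nonzero remainder: -45w² + 45w + 4050. Dividing through by -45 gives the monic gcd w² - w - 90.

w² - w - 90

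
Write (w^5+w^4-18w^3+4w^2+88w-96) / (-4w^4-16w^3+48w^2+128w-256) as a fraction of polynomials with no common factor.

(-w^2-w+6)/(4w+16)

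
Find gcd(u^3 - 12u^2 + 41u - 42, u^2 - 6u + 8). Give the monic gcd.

u - 2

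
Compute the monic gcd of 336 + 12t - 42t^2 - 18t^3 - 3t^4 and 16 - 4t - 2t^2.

Apply the Euclidean algorithm:
  -3t^4 - 18t^3 - 42t^2 + 12t + 336 = ((3/2)t^2 + 6t + 21)(-2t^2 - 4t + 16) + (0)
Last nonzero remainder: -2t^2 - 4t + 16. Dividing through by -2 gives the monic gcd t^2 + 2t - 8.

-8 + 2t + t^2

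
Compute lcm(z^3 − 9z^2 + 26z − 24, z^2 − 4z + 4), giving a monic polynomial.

Euclidean algorithm in ℚ[z]:
  z^3 − 9z^2 + 26z − 24 = (z − 5)(z^2 − 4z + 4) + (2z − 4)
  z^2 − 4z + 4 = ((1/2)z − 1)(2z − 4) + (0)
Last nonzero remainder: 2z − 4. Dividing through by 2 gives the monic gcd z − 2.
Then lcm(f, g) = f·g / gcd(f, g); expanding and making the result monic gives the answer.

z^4 − 11z^3 + 44z^2 − 76z + 48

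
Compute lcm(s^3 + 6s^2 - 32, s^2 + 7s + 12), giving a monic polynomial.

s^4 + 9s^3 + 18s^2 - 32s - 96

Euclidean algorithm in ℚ[s]:
  s^3 + 6s^2 - 32 = (s - 1)(s^2 + 7s + 12) + (-5s - 20)
  s^2 + 7s + 12 = (-(1/5)s - 3/5)(-5s - 20) + (0)
Last nonzero remainder: -5s - 20. Dividing through by -5 gives the monic gcd s + 4.
Then lcm(f, g) = f·g / gcd(f, g); expanding and making the result monic gives the answer.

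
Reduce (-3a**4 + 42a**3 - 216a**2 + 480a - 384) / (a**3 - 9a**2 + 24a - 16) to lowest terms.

(-3a**2 + 18a - 24)/(a - 1)

Repeated division with remainder:
  -3a**4 + 42a**3 - 216a**2 + 480a - 384 = (-3a + 15)(a**3 - 9a**2 + 24a - 16) + (-9a**2 + 72a - 144)
  a**3 - 9a**2 + 24a - 16 = (-(1/9)a + 1/9)(-9a**2 + 72a - 144) + (0)
Last nonzero remainder: -9a**2 + 72a - 144. Dividing through by -9 gives the monic gcd a**2 - 8a + 16.
Cancel a**2 - 8a + 16 from numerator and denominator to get the reduced form.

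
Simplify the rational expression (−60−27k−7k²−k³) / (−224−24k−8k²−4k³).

Repeated division with remainder:
  −k³−7k²−27k−60 = (1/4)(−4k³−8k²−24k−224) + (−5k²−21k−4)
  −4k³−8k²−24k−224 = ((4/5)k−44/25)(−5k²−21k−4) + (−(1444/25)k−5776/25)
  −5k²−21k−4 = ((125/1444)k+25/1444)(−(1444/25)k−5776/25) + (0)
Last nonzero remainder: −(1444/25)k−5776/25. Dividing through by −1444/25 gives the monic gcd k+4.
Cancel k+4 from numerator and denominator to get the reduced form.

(15+3k+k²)/(56−8k+4k²)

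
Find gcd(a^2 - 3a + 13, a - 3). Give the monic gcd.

1

Euclidean algorithm in ℚ[a]:
  a^2 - 3a + 13 = (a)(a - 3) + (13)
  a - 3 = ((1/13)a - 3/13)(13) + (0)
The last nonzero remainder is the constant 13, so the polynomials are coprime and gcd = 1.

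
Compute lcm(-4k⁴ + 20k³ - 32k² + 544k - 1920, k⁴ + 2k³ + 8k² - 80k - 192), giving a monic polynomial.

k⁵ - 3k⁴ - 2k³ - 120k² + 208k + 960

Repeated division with remainder:
  -4k⁴ + 20k³ - 32k² + 544k - 1920 = (-4)(k⁴ + 2k³ + 8k² - 80k - 192) + (28k³ + 224k - 2688)
  k⁴ + 2k³ + 8k² - 80k - 192 = ((1/28)k + 1/14)(28k³ + 224k - 2688) + (0)
Last nonzero remainder: 28k³ + 224k - 2688. Dividing through by 28 gives the monic gcd k³ + 8k - 96.
Then lcm(f, g) = f·g / gcd(f, g); expanding and making the result monic gives the answer.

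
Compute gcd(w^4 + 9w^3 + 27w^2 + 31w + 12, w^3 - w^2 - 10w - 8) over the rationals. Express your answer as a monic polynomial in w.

w + 1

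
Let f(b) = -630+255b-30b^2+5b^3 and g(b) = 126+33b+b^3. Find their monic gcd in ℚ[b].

42-3b+b^2

Euclidean algorithm in ℚ[b]:
  5b^3-30b^2+255b-630 = (5)(b^3+33b+126) + (-30b^2+90b-1260)
  b^3+33b+126 = (-(1/30)b-1/10)(-30b^2+90b-1260) + (0)
Last nonzero remainder: -30b^2+90b-1260. Dividing through by -30 gives the monic gcd b^2-3b+42.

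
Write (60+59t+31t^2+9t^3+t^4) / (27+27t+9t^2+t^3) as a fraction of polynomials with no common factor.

Apply the Euclidean algorithm:
  t^4+9t^3+31t^2+59t+60 = (t)(t^3+9t^2+27t+27) + (4t^2+32t+60)
  t^3+9t^2+27t+27 = ((1/4)t+1/4)(4t^2+32t+60) + (4t+12)
  4t^2+32t+60 = (t+5)(4t+12) + (0)
Last nonzero remainder: 4t+12. Dividing through by 4 gives the monic gcd t+3.
Cancel t+3 from numerator and denominator to get the reduced form.

(20+13t+6t^2+t^3)/(9+6t+t^2)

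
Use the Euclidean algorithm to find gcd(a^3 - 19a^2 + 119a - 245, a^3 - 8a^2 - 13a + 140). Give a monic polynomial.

a^2 - 12a + 35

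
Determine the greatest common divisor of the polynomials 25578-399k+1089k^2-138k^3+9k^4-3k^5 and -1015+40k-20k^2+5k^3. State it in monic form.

Apply the Euclidean algorithm:
  -3k^5+9k^4-138k^3+1089k^2-399k+25578 = (-(3/5)k^2-(3/5)k-126/5)(5k^3-20k^2+40k-1015) + (0)
Last nonzero remainder: 5k^3-20k^2+40k-1015. Dividing through by 5 gives the monic gcd k^3-4k^2+8k-203.

-203+8k-4k^2+k^3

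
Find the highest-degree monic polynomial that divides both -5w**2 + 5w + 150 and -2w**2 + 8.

1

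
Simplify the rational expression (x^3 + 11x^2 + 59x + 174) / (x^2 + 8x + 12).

Apply the Euclidean algorithm:
  x^3 + 11x^2 + 59x + 174 = (x + 3)(x^2 + 8x + 12) + (23x + 138)
  x^2 + 8x + 12 = ((1/23)x + 2/23)(23x + 138) + (0)
Last nonzero remainder: 23x + 138. Dividing through by 23 gives the monic gcd x + 6.
Cancel x + 6 from numerator and denominator to get the reduced form.

(x^2 + 5x + 29)/(x + 2)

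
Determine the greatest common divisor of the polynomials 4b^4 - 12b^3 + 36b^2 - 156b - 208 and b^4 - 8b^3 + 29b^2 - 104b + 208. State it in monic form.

b^3 - 4b^2 + 13b - 52

Repeated division with remainder:
  4b^4 - 12b^3 + 36b^2 - 156b - 208 = (4)(b^4 - 8b^3 + 29b^2 - 104b + 208) + (20b^3 - 80b^2 + 260b - 1040)
  b^4 - 8b^3 + 29b^2 - 104b + 208 = ((1/20)b - 1/5)(20b^3 - 80b^2 + 260b - 1040) + (0)
Last nonzero remainder: 20b^3 - 80b^2 + 260b - 1040. Dividing through by 20 gives the monic gcd b^3 - 4b^2 + 13b - 52.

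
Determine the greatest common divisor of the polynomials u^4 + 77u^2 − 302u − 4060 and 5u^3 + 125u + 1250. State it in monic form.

By polynomial division,
  u^4 + 77u^2 − 302u − 4060 = ((1/5)u)(5u^3 + 125u + 1250) + (52u^2 − 552u − 4060)
  5u^3 + 125u + 1250 = ((5/52)u + 345/338)(52u^2 − 552u − 4060) + ((182320/169)u + 911600/169)
  52u^2 − 552u − 4060 = ((2197/45580)u − 34307/45580)((182320/169)u + 911600/169) + (0)
Last nonzero remainder: (182320/169)u + 911600/169. Dividing through by 182320/169 gives the monic gcd u + 5.

u + 5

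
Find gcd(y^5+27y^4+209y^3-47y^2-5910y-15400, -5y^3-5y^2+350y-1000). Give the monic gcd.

Apply the Euclidean algorithm:
  y^5+27y^4+209y^3-47y^2-5910y-15400 = (-(1/5)y^2-(26/5)y-253/5)(-5y^3-5y^2+350y-1000) + (1320y^2+6600y-66000)
  -5y^3-5y^2+350y-1000 = (-(1/264)y+1/66)(1320y^2+6600y-66000) + (0)
Last nonzero remainder: 1320y^2+6600y-66000. Dividing through by 1320 gives the monic gcd y^2+5y-50.

y^2+5y-50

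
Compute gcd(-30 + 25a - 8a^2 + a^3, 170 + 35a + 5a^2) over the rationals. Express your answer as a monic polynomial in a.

By polynomial division,
  a^3 - 8a^2 + 25a - 30 = ((1/5)a - 3)(5a^2 + 35a + 170) + (96a + 480)
  5a^2 + 35a + 170 = ((5/96)a + 5/48)(96a + 480) + (120)
  96a + 480 = ((4/5)a + 4)(120) + (0)
The last nonzero remainder is the constant 120, so the polynomials are coprime and gcd = 1.

1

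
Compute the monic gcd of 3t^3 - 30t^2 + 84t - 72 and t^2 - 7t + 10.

t - 2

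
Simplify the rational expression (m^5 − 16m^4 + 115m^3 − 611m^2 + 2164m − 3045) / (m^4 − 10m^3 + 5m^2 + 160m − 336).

(m^3 − 6m^2 + 34m − 145)/(m^2 − 16)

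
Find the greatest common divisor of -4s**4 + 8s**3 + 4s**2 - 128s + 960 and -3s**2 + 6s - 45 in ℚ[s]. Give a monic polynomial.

s**2 - 2s + 15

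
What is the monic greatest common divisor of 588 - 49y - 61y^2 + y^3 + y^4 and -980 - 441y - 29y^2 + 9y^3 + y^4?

-196 - 49y + 4y^2 + y^3

Euclidean algorithm in ℚ[y]:
  y^4 + y^3 - 61y^2 - 49y + 588 = (y^4 + 9y^3 - 29y^2 - 441y - 980) + (-8y^3 - 32y^2 + 392y + 1568)
  y^4 + 9y^3 - 29y^2 - 441y - 980 = (-(1/8)y - 5/8)(-8y^3 - 32y^2 + 392y + 1568) + (0)
Last nonzero remainder: -8y^3 - 32y^2 + 392y + 1568. Dividing through by -8 gives the monic gcd y^3 + 4y^2 - 49y - 196.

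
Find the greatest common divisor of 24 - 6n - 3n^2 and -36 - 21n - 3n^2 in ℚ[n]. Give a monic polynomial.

4 + n

Euclidean algorithm in ℚ[n]:
  -3n^2 - 6n + 24 = (-3n^2 - 21n - 36) + (15n + 60)
  -3n^2 - 21n - 36 = (-(1/5)n - 3/5)(15n + 60) + (0)
Last nonzero remainder: 15n + 60. Dividing through by 15 gives the monic gcd n + 4.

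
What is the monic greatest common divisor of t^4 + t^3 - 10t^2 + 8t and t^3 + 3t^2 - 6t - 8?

t^2 + 2t - 8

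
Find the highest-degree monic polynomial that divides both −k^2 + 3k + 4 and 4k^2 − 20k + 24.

1

Repeated division with remainder:
  −k^2 + 3k + 4 = (−1/4)(4k^2 − 20k + 24) + (−2k + 10)
  4k^2 − 20k + 24 = (−2k)(−2k + 10) + (24)
  −2k + 10 = (−(1/12)k + 5/12)(24) + (0)
The last nonzero remainder is the constant 24, so the polynomials are coprime and gcd = 1.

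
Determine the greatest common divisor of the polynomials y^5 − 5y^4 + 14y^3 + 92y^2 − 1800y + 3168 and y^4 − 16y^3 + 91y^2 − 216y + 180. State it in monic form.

y^2 − 8y + 12

Euclidean algorithm in ℚ[y]:
  y^5 − 5y^4 + 14y^3 + 92y^2 − 1800y + 3168 = (y + 11)(y^4 − 16y^3 + 91y^2 − 216y + 180) + (99y^3 − 693y^2 + 396y + 1188)
  y^4 − 16y^3 + 91y^2 − 216y + 180 = ((1/99)y − 1/11)(99y^3 − 693y^2 + 396y + 1188) + (24y^2 − 192y + 288)
  99y^3 − 693y^2 + 396y + 1188 = ((33/8)y + 33/8)(24y^2 − 192y + 288) + (0)
Last nonzero remainder: 24y^2 − 192y + 288. Dividing through by 24 gives the monic gcd y^2 − 8y + 12.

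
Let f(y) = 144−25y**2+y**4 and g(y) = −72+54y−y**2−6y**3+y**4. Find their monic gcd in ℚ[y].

36−9y−4y**2+y**3

Euclidean algorithm in ℚ[y]:
  y**4−25y**2+144 = (y**4−6y**3−y**2+54y−72) + (6y**3−24y**2−54y+216)
  y**4−6y**3−y**2+54y−72 = ((1/6)y−1/3)(6y**3−24y**2−54y+216) + (0)
Last nonzero remainder: 6y**3−24y**2−54y+216. Dividing through by 6 gives the monic gcd y**3−4y**2−9y+36.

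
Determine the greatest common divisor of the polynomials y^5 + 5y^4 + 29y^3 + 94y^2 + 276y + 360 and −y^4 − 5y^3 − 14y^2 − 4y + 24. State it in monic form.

y^3 + 6y^2 + 20y + 24

Euclidean algorithm in ℚ[y]:
  y^5 + 5y^4 + 29y^3 + 94y^2 + 276y + 360 = (−y)(−y^4 − 5y^3 − 14y^2 − 4y + 24) + (15y^3 + 90y^2 + 300y + 360)
  −y^4 − 5y^3 − 14y^2 − 4y + 24 = (−(1/15)y + 1/15)(15y^3 + 90y^2 + 300y + 360) + (0)
Last nonzero remainder: 15y^3 + 90y^2 + 300y + 360. Dividing through by 15 gives the monic gcd y^3 + 6y^2 + 20y + 24.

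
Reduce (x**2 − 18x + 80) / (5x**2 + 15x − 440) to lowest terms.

(x − 10)/(5x + 55)

By polynomial division,
  x**2 − 18x + 80 = (1/5)(5x**2 + 15x − 440) + (−21x + 168)
  5x**2 + 15x − 440 = (−(5/21)x − 55/21)(−21x + 168) + (0)
Last nonzero remainder: −21x + 168. Dividing through by −21 gives the monic gcd x − 8.
Cancel x − 8 from numerator and denominator to get the reduced form.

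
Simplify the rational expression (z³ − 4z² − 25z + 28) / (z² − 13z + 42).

(z² + 3z − 4)/(z − 6)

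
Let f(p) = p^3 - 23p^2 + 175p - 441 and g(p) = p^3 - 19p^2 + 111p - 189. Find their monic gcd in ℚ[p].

p^2 - 16p + 63

Euclidean algorithm in ℚ[p]:
  p^3 - 23p^2 + 175p - 441 = (p^3 - 19p^2 + 111p - 189) + (-4p^2 + 64p - 252)
  p^3 - 19p^2 + 111p - 189 = (-(1/4)p + 3/4)(-4p^2 + 64p - 252) + (0)
Last nonzero remainder: -4p^2 + 64p - 252. Dividing through by -4 gives the monic gcd p^2 - 16p + 63.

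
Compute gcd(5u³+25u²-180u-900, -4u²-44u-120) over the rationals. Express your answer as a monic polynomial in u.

u²+11u+30

Apply the Euclidean algorithm:
  5u³+25u²-180u-900 = (-(5/4)u+15/2)(-4u²-44u-120) + (0)
Last nonzero remainder: -4u²-44u-120. Dividing through by -4 gives the monic gcd u²+11u+30.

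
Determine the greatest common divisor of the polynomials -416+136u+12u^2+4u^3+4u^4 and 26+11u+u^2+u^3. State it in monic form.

13-u+u^2

Apply the Euclidean algorithm:
  4u^4+4u^3+12u^2+136u-416 = (4u)(u^3+u^2+11u+26) + (-32u^2+32u-416)
  u^3+u^2+11u+26 = (-(1/32)u-1/16)(-32u^2+32u-416) + (0)
Last nonzero remainder: -32u^2+32u-416. Dividing through by -32 gives the monic gcd u^2-u+13.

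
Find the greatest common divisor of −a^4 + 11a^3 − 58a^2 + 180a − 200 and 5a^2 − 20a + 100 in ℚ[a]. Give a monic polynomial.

a^2 − 4a + 20

Apply the Euclidean algorithm:
  −a^4 + 11a^3 − 58a^2 + 180a − 200 = (−(1/5)a^2 + (7/5)a − 2)(5a^2 − 20a + 100) + (0)
Last nonzero remainder: 5a^2 − 20a + 100. Dividing through by 5 gives the monic gcd a^2 − 4a + 20.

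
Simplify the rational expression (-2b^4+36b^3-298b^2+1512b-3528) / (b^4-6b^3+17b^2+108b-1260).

(-2b+14)/(b+5)

Apply the Euclidean algorithm:
  -2b^4+36b^3-298b^2+1512b-3528 = (-2)(b^4-6b^3+17b^2+108b-1260) + (24b^3-264b^2+1728b-6048)
  b^4-6b^3+17b^2+108b-1260 = ((1/24)b+5/24)(24b^3-264b^2+1728b-6048) + (0)
Last nonzero remainder: 24b^3-264b^2+1728b-6048. Dividing through by 24 gives the monic gcd b^3-11b^2+72b-252.
Cancel b^3-11b^2+72b-252 from numerator and denominator to get the reduced form.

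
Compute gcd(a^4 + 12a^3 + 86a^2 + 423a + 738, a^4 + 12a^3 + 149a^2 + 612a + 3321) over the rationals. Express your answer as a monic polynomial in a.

a^2 + 3a + 41

Repeated division with remainder:
  a^4 + 12a^3 + 86a^2 + 423a + 738 = (a^4 + 12a^3 + 149a^2 + 612a + 3321) + (−63a^2 − 189a − 2583)
  a^4 + 12a^3 + 149a^2 + 612a + 3321 = (−(1/63)a^2 − (1/7)a − 9/7)(−63a^2 − 189a − 2583) + (0)
Last nonzero remainder: −63a^2 − 189a − 2583. Dividing through by −63 gives the monic gcd a^2 + 3a + 41.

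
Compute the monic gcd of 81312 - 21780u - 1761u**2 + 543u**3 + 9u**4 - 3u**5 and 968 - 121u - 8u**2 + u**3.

-121 + u**2

Euclidean algorithm in ℚ[u]:
  -3u**5 + 9u**4 + 543u**3 - 1761u**2 - 21780u + 81312 = (-3u**2 - 15u + 60)(u**3 - 8u**2 - 121u + 968) + (-192u**2 + 23232)
  u**3 - 8u**2 - 121u + 968 = (-(1/192)u + 1/24)(-192u**2 + 23232) + (0)
Last nonzero remainder: -192u**2 + 23232. Dividing through by -192 gives the monic gcd u**2 - 121.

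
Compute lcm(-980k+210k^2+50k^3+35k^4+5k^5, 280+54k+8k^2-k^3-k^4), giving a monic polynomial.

3920k-644k^2-438k^3-108k^4-17k^5+6k^6+k^7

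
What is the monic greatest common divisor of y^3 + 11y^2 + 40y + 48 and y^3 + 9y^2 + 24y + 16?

By polynomial division,
  y^3 + 11y^2 + 40y + 48 = (y^3 + 9y^2 + 24y + 16) + (2y^2 + 16y + 32)
  y^3 + 9y^2 + 24y + 16 = ((1/2)y + 1/2)(2y^2 + 16y + 32) + (0)
Last nonzero remainder: 2y^2 + 16y + 32. Dividing through by 2 gives the monic gcd y^2 + 8y + 16.

y^2 + 8y + 16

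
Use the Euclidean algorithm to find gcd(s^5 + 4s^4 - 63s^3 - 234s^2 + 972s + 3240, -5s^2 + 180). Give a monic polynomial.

s^2 - 36

By polynomial division,
  s^5 + 4s^4 - 63s^3 - 234s^2 + 972s + 3240 = (-(1/5)s^3 - (4/5)s^2 + (27/5)s + 18)(-5s^2 + 180) + (0)
Last nonzero remainder: -5s^2 + 180. Dividing through by -5 gives the monic gcd s^2 - 36.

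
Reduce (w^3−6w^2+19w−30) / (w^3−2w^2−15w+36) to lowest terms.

(w^2−3w+10)/(w^2+w−12)

By polynomial division,
  w^3−6w^2+19w−30 = (w^3−2w^2−15w+36) + (−4w^2+34w−66)
  w^3−2w^2−15w+36 = (−(1/4)w−13/8)(−4w^2+34w−66) + ((95/4)w−285/4)
  −4w^2+34w−66 = (−(16/95)w+88/95)((95/4)w−285/4) + (0)
Last nonzero remainder: (95/4)w−285/4. Dividing through by 95/4 gives the monic gcd w−3.
Cancel w−3 from numerator and denominator to get the reduced form.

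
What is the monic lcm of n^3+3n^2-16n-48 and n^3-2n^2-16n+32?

n^4+n^3-22n^2-16n+96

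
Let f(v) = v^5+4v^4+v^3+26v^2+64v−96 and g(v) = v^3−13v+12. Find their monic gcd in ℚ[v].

Repeated division with remainder:
  v^5+4v^4+v^3+26v^2+64v−96 = (v^2+4v+14)(v^3−13v+12) + (66v^2+198v−264)
  v^3−13v+12 = ((1/66)v−1/22)(66v^2+198v−264) + (0)
Last nonzero remainder: 66v^2+198v−264. Dividing through by 66 gives the monic gcd v^2+3v−4.

v^2+3v−4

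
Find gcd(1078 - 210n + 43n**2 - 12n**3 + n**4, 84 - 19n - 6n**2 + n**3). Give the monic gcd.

By polynomial division,
  n**4 - 12n**3 + 43n**2 - 210n + 1078 = (n - 6)(n**3 - 6n**2 - 19n + 84) + (26n**2 - 408n + 1582)
  n**3 - 6n**2 - 19n + 84 = ((1/26)n + 63/169)(26n**2 - 408n + 1582) + ((12210/169)n - 85470/169)
  26n**2 - 408n + 1582 = ((2197/6105)n - 19097/6105)((12210/169)n - 85470/169) + (0)
Last nonzero remainder: (12210/169)n - 85470/169. Dividing through by 12210/169 gives the monic gcd n - 7.

-7 + n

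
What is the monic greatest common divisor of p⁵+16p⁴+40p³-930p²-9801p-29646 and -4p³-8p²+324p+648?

p²-81

Euclidean algorithm in ℚ[p]:
  p⁵+16p⁴+40p³-930p²-9801p-29646 = (-(1/4)p²-(7/2)p-93/4)(-4p³-8p²+324p+648) + (180p²-14580)
  -4p³-8p²+324p+648 = (-(1/45)p-2/45)(180p²-14580) + (0)
Last nonzero remainder: 180p²-14580. Dividing through by 180 gives the monic gcd p²-81.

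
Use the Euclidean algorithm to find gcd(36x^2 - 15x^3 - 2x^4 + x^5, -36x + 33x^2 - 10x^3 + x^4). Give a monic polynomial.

9x - 6x^2 + x^3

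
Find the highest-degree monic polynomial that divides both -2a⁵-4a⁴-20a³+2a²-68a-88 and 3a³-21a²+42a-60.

a²-2a+4

By polynomial division,
  -2a⁵-4a⁴-20a³+2a²-68a-88 = (-(2/3)a²-6a-118/3)(3a³-21a²+42a-60) + (-612a²+1224a-2448)
  3a³-21a²+42a-60 = (-(1/204)a+5/204)(-612a²+1224a-2448) + (0)
Last nonzero remainder: -612a²+1224a-2448. Dividing through by -612 gives the monic gcd a²-2a+4.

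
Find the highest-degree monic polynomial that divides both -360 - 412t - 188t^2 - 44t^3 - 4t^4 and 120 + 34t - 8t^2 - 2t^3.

Euclidean algorithm in ℚ[t]:
  -4t^4 - 44t^3 - 188t^2 - 412t - 360 = (2t + 14)(-2t^3 - 8t^2 + 34t + 120) + (-144t^2 - 1128t - 2040)
  -2t^3 - 8t^2 + 34t + 120 = ((1/72)t - 23/432)(-144t^2 - 1128t - 2040) + ((41/18)t + 205/18)
  -144t^2 - 1128t - 2040 = (-(2592/41)t - 7344/41)((41/18)t + 205/18) + (0)
Last nonzero remainder: (41/18)t + 205/18. Dividing through by 41/18 gives the monic gcd t + 5.

5 + t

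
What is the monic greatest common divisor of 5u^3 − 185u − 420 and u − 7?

Repeated division with remainder:
  5u^3 − 185u − 420 = (5u^2 + 35u + 60)(u − 7) + (0)
The last nonzero remainder u − 7 is already monic.

u − 7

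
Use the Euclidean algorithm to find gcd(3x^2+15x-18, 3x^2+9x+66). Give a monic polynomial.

1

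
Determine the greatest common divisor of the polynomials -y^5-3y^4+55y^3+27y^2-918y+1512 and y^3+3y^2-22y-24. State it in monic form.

y^2+2y-24

Euclidean algorithm in ℚ[y]:
  -y^5-3y^4+55y^3+27y^2-918y+1512 = (-y^2+33)(y^3+3y^2-22y-24) + (-96y^2-192y+2304)
  y^3+3y^2-22y-24 = (-(1/96)y-1/96)(-96y^2-192y+2304) + (0)
Last nonzero remainder: -96y^2-192y+2304. Dividing through by -96 gives the monic gcd y^2+2y-24.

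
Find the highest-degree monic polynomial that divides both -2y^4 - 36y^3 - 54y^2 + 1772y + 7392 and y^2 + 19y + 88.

y^2 + 19y + 88

By polynomial division,
  -2y^4 - 36y^3 - 54y^2 + 1772y + 7392 = (-2y^2 + 2y + 84)(y^2 + 19y + 88) + (0)
The last nonzero remainder y^2 + 19y + 88 is already monic.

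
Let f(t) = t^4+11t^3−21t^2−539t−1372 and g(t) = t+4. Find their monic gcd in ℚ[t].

t+4

Apply the Euclidean algorithm:
  t^4+11t^3−21t^2−539t−1372 = (t^3+7t^2−49t−343)(t+4) + (0)
The last nonzero remainder t+4 is already monic.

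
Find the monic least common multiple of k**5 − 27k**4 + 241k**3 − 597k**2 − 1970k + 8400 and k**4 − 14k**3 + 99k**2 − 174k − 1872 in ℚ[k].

Apply the Euclidean algorithm:
  k**5 − 27k**4 + 241k**3 − 597k**2 − 1970k + 8400 = (k − 13)(k**4 − 14k**3 + 99k**2 − 174k − 1872) + (−40k**3 + 864k**2 − 2360k − 15936)
  k**4 − 14k**3 + 99k**2 − 174k − 1872 = (−(1/40)k − 19/100)(−40k**3 + 864k**2 − 2360k − 15936) + ((5104/25)k**2 − (5104/5)k − 122496/25)
  −40k**3 + 864k**2 − 2360k − 15936 = (−(125/638)k + 2075/638)((5104/25)k**2 − (5104/5)k − 122496/25) + (0)
Last nonzero remainder: (5104/25)k**2 − (5104/5)k − 122496/25. Dividing through by 5104/25 gives the monic gcd k**2 − 5k − 24.
Then lcm(f, g) = f·g / gcd(f, g); expanding and making the result monic gives the answer.

k**7 − 36k**6 + 562k**5 − 4872k**4 + 22201k**3 − 20436k**2 − 229260k + 655200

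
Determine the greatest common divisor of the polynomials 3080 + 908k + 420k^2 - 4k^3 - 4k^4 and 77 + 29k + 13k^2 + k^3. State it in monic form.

7 + 2k + k^2

By polynomial division,
  -4k^4 - 4k^3 + 420k^2 + 908k + 3080 = (-4k + 48)(k^3 + 13k^2 + 29k + 77) + (-88k^2 - 176k - 616)
  k^3 + 13k^2 + 29k + 77 = (-(1/88)k - 1/8)(-88k^2 - 176k - 616) + (0)
Last nonzero remainder: -88k^2 - 176k - 616. Dividing through by -88 gives the monic gcd k^2 + 2k + 7.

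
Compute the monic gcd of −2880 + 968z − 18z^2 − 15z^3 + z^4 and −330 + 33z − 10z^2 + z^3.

−10 + z

By polynomial division,
  z^4 − 15z^3 − 18z^2 + 968z − 2880 = (z − 5)(z^3 − 10z^2 + 33z − 330) + (−101z^2 + 1463z − 4530)
  z^3 − 10z^2 + 33z − 330 = (−(1/101)z − 453/10201)(−101z^2 + 1463z − 4530) + ((541842/10201)z − 5418420/10201)
  −101z^2 + 1463z − 4530 = (−(1030301/541842)z + 1540351/180614)((541842/10201)z − 5418420/10201) + (0)
Last nonzero remainder: (541842/10201)z − 5418420/10201. Dividing through by 541842/10201 gives the monic gcd z − 10.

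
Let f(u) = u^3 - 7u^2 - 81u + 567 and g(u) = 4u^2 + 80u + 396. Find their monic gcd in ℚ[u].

Apply the Euclidean algorithm:
  u^3 - 7u^2 - 81u + 567 = ((1/4)u - 27/4)(4u^2 + 80u + 396) + (360u + 3240)
  4u^2 + 80u + 396 = ((1/90)u + 11/90)(360u + 3240) + (0)
Last nonzero remainder: 360u + 3240. Dividing through by 360 gives the monic gcd u + 9.

u + 9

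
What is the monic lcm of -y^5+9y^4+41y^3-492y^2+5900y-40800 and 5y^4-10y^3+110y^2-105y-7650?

y^7-10y^6-62y^5+803y^4-5162y^3+31940y^2+136200y-1224000

Repeated division with remainder:
  -y^5+9y^4+41y^3-492y^2+5900y-40800 = (-(1/5)y+7/5)(5y^4-10y^3+110y^2-105y-7650) + (77y^3-667y^2+4517y-30090)
  5y^4-10y^3+110y^2-105y-7650 = ((5/77)y+2565/5929)(77y^3-667y^2+4517y-30090) + ((624000/5929)y^2-(624000/5929)y+31824000/5929)
  77y^3-667y^2+4517y-30090 = ((456533/624000)y-349811/62400)((624000/5929)y^2-(624000/5929)y+31824000/5929) + (0)
Last nonzero remainder: (624000/5929)y^2-(624000/5929)y+31824000/5929. Dividing through by 624000/5929 gives the monic gcd y^2-y+51.
Then lcm(f, g) = f·g / gcd(f, g); expanding and making the result monic gives the answer.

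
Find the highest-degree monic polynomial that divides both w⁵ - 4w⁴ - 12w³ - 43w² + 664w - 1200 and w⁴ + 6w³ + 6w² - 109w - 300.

By polynomial division,
  w⁵ - 4w⁴ - 12w³ - 43w² + 664w - 1200 = (w - 10)(w⁴ + 6w³ + 6w² - 109w - 300) + (42w³ + 126w² - 126w - 4200)
  w⁴ + 6w³ + 6w² - 109w - 300 = ((1/42)w + 1/14)(42w³ + 126w² - 126w - 4200) + (0)
Last nonzero remainder: 42w³ + 126w² - 126w - 4200. Dividing through by 42 gives the monic gcd w³ + 3w² - 3w - 100.

w³ + 3w² - 3w - 100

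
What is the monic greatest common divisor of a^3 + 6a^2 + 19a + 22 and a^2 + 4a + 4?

a + 2

Repeated division with remainder:
  a^3 + 6a^2 + 19a + 22 = (a + 2)(a^2 + 4a + 4) + (7a + 14)
  a^2 + 4a + 4 = ((1/7)a + 2/7)(7a + 14) + (0)
Last nonzero remainder: 7a + 14. Dividing through by 7 gives the monic gcd a + 2.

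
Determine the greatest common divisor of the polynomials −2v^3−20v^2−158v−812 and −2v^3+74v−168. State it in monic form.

v+7

By polynomial division,
  −2v^3−20v^2−158v−812 = (−2v^3+74v−168) + (−20v^2−232v−644)
  −2v^3+74v−168 = ((1/10)v−29/25)(−20v^2−232v−644) + (−(3268/25)v−22876/25)
  −20v^2−232v−644 = ((125/817)v+575/817)(−(3268/25)v−22876/25) + (0)
Last nonzero remainder: −(3268/25)v−22876/25. Dividing through by −3268/25 gives the monic gcd v+7.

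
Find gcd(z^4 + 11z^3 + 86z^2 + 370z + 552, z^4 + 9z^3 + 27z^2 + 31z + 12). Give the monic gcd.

z^2 + 7z + 12

Euclidean algorithm in ℚ[z]:
  z^4 + 11z^3 + 86z^2 + 370z + 552 = (z^4 + 9z^3 + 27z^2 + 31z + 12) + (2z^3 + 59z^2 + 339z + 540)
  z^4 + 9z^3 + 27z^2 + 31z + 12 = ((1/2)z - 41/4)(2z^3 + 59z^2 + 339z + 540) + ((1849/4)z^2 + (12943/4)z + 5547)
  2z^3 + 59z^2 + 339z + 540 = ((8/1849)z + 180/1849)((1849/4)z^2 + (12943/4)z + 5547) + (0)
Last nonzero remainder: (1849/4)z^2 + (12943/4)z + 5547. Dividing through by 1849/4 gives the monic gcd z^2 + 7z + 12.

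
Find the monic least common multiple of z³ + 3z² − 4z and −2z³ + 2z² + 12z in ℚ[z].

z⁵ + 2z⁴ − 13z³ − 14z² + 24z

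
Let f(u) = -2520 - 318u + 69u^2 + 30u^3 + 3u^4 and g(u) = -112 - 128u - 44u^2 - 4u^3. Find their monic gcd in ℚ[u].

7 + u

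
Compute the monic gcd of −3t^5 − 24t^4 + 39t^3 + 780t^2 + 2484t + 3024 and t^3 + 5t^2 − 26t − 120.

t^2 + 10t + 24

Euclidean algorithm in ℚ[t]:
  −3t^5 − 24t^4 + 39t^3 + 780t^2 + 2484t + 3024 = (−3t^2 − 9t + 6)(t^3 + 5t^2 − 26t − 120) + (156t^2 + 1560t + 3744)
  t^3 + 5t^2 − 26t − 120 = ((1/156)t − 5/156)(156t^2 + 1560t + 3744) + (0)
Last nonzero remainder: 156t^2 + 1560t + 3744. Dividing through by 156 gives the monic gcd t^2 + 10t + 24.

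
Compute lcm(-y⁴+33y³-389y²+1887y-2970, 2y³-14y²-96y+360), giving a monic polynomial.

y⁵-27y⁴+191y³+447y²-8352y+17820

Euclidean algorithm in ℚ[y]:
  -y⁴+33y³-389y²+1887y-2970 = (-(1/2)y+13)(2y³-14y²-96y+360) + (-255y²+3315y-7650)
  2y³-14y²-96y+360 = (-(2/255)y-4/85)(-255y²+3315y-7650) + (0)
Last nonzero remainder: -255y²+3315y-7650. Dividing through by -255 gives the monic gcd y²-13y+30.
Then lcm(f, g) = f·g / gcd(f, g); expanding and making the result monic gives the answer.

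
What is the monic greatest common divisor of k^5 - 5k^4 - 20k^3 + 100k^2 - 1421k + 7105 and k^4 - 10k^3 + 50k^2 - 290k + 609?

k^3 - 7k^2 + 29k - 203

Apply the Euclidean algorithm:
  k^5 - 5k^4 - 20k^3 + 100k^2 - 1421k + 7105 = (k + 5)(k^4 - 10k^3 + 50k^2 - 290k + 609) + (-20k^3 + 140k^2 - 580k + 4060)
  k^4 - 10k^3 + 50k^2 - 290k + 609 = (-(1/20)k + 3/20)(-20k^3 + 140k^2 - 580k + 4060) + (0)
Last nonzero remainder: -20k^3 + 140k^2 - 580k + 4060. Dividing through by -20 gives the monic gcd k^3 - 7k^2 + 29k - 203.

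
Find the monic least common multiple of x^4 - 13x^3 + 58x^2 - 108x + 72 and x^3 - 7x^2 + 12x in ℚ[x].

x^6 - 17x^5 + 110x^4 - 340x^3 + 504x^2 - 288x

By polynomial division,
  x^4 - 13x^3 + 58x^2 - 108x + 72 = (x - 6)(x^3 - 7x^2 + 12x) + (4x^2 - 36x + 72)
  x^3 - 7x^2 + 12x = ((1/4)x + 1/2)(4x^2 - 36x + 72) + (12x - 36)
  4x^2 - 36x + 72 = ((1/3)x - 2)(12x - 36) + (0)
Last nonzero remainder: 12x - 36. Dividing through by 12 gives the monic gcd x - 3.
Then lcm(f, g) = f·g / gcd(f, g); expanding and making the result monic gives the answer.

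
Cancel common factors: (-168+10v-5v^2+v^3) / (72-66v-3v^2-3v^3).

(7-v)/(-3+3v)

Euclidean algorithm in ℚ[v]:
  v^3-5v^2+10v-168 = (-1/3)(-3v^3-3v^2-66v+72) + (-6v^2-12v-144)
  -3v^3-3v^2-66v+72 = ((1/2)v-1/2)(-6v^2-12v-144) + (0)
Last nonzero remainder: -6v^2-12v-144. Dividing through by -6 gives the monic gcd v^2+2v+24.
Cancel v^2+2v+24 from numerator and denominator to get the reduced form.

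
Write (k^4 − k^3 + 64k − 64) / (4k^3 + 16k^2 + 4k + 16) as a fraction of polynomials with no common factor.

Repeated division with remainder:
  k^4 − k^3 + 64k − 64 = ((1/4)k − 5/4)(4k^3 + 16k^2 + 4k + 16) + (19k^2 + 65k − 44)
  4k^3 + 16k^2 + 4k + 16 = ((4/19)k + 44/361)(19k^2 + 65k − 44) + ((1928/361)k + 7712/361)
  19k^2 + 65k − 44 = ((6859/1928)k − 3971/1928)((1928/361)k + 7712/361) + (0)
Last nonzero remainder: (1928/361)k + 7712/361. Dividing through by 1928/361 gives the monic gcd k + 4.
Cancel k + 4 from numerator and denominator to get the reduced form.

(k^3 − 5k^2 + 20k − 16)/(4k^2 + 4)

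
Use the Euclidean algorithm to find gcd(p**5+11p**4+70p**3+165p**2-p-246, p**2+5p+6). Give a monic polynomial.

p**2+5p+6

Repeated division with remainder:
  p**5+11p**4+70p**3+165p**2-p-246 = (p**3+6p**2+34p-41)(p**2+5p+6) + (0)
The last nonzero remainder p**2+5p+6 is already monic.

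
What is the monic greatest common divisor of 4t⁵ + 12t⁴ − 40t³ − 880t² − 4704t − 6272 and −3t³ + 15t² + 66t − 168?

Repeated division with remainder:
  4t⁵ + 12t⁴ − 40t³ − 880t² − 4704t − 6272 = (−(4/3)t² − (32/3)t − 208/3)(−3t³ + 15t² + 66t − 168) + (640t² − 1920t − 17920)
  −3t³ + 15t² + 66t − 168 = (−(3/640)t + 3/320)(640t² − 1920t − 17920) + (0)
Last nonzero remainder: 640t² − 1920t − 17920. Dividing through by 640 gives the monic gcd t² − 3t − 28.

t² − 3t − 28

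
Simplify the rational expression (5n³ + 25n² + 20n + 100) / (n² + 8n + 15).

(5n² + 20)/(n + 3)

Repeated division with remainder:
  5n³ + 25n² + 20n + 100 = (5n - 15)(n² + 8n + 15) + (65n + 325)
  n² + 8n + 15 = ((1/65)n + 3/65)(65n + 325) + (0)
Last nonzero remainder: 65n + 325. Dividing through by 65 gives the monic gcd n + 5.
Cancel n + 5 from numerator and denominator to get the reduced form.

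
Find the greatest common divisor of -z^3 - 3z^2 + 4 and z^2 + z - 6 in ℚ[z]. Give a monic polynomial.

Repeated division with remainder:
  -z^3 - 3z^2 + 4 = (-z - 2)(z^2 + z - 6) + (-4z - 8)
  z^2 + z - 6 = (-(1/4)z + 1/4)(-4z - 8) + (-4)
  -4z - 8 = (z + 2)(-4) + (0)
The last nonzero remainder is the constant -4, so the polynomials are coprime and gcd = 1.

1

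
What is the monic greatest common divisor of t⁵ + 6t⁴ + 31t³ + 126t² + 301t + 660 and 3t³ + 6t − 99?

t² + 3t + 11

Apply the Euclidean algorithm:
  t⁵ + 6t⁴ + 31t³ + 126t² + 301t + 660 = ((1/3)t² + 2t + 29/3)(3t³ + 6t − 99) + (147t² + 441t + 1617)
  3t³ + 6t − 99 = ((1/49)t − 3/49)(147t² + 441t + 1617) + (0)
Last nonzero remainder: 147t² + 441t + 1617. Dividing through by 147 gives the monic gcd t² + 3t + 11.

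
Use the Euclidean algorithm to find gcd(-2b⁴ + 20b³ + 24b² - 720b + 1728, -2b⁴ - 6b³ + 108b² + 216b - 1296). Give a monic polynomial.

Repeated division with remainder:
  -2b⁴ + 20b³ + 24b² - 720b + 1728 = (-2b⁴ - 6b³ + 108b² + 216b - 1296) + (26b³ - 84b² - 936b + 3024)
  -2b⁴ - 6b³ + 108b² + 216b - 1296 = (-(1/13)b - 81/169)(26b³ - 84b² - 936b + 3024) + (-(720/169)b² + 25920/169)
  26b³ - 84b² - 936b + 3024 = (-(2197/360)b + 1183/60)(-(720/169)b² + 25920/169) + (0)
Last nonzero remainder: -(720/169)b² + 25920/169. Dividing through by -720/169 gives the monic gcd b² - 36.

b² - 36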